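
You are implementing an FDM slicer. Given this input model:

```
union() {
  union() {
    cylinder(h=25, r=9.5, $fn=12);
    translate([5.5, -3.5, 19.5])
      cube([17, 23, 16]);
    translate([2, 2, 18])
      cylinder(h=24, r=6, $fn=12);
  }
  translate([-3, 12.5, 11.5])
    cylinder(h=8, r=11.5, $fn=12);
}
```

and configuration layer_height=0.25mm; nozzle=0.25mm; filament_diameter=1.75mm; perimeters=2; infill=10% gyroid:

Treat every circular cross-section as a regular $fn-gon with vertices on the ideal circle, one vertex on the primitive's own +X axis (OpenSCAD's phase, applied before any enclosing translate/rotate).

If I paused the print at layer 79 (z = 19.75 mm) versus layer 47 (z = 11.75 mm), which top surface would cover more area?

Layer 79 (z = 19.75): the r=9.5 cylinder contributes a regular 12-gon of circumradius 9.5 (area = (12/2)·9.500²·sin(360°/12) = 270.75 mm²); the cube at (5.5, -3.5) (footprint 17×23) is included at this height (area 391.00 mm²); the cylinder at (2, 2): section is a regular 12-gon, circumradius r=6 (area = (12/2)·6.000²·sin(360°/12) = 108.00 mm²); Taking the union: the regions partially overlap — summed areas 769.75 mm² minus the doubly-counted overlap 140.05 mm² gives 629.70 mm² — area = 629.70 mm²; the cylinder at (-3, 12.5) is absent (z outside [11.5, 19.5]); Taking the union: only the result so far is present, so the union is just that shape — area = 629.70 mm². So its area = 629.70 mm². Layer 47 (z = 11.75): the r=9.5 cylinder contributes a regular 12-gon of circumradius 9.5 (area = (12/2)·9.500²·sin(360°/12) = 270.75 mm²); the cube at (5.5, -3.5) is absent (z outside [19.5, 35.5]); the cylinder at (2, 2) does not reach this height (z outside [18, 42]); Taking the union: only the r=9.5 cylinder is present, so the union is just that shape — area = 270.75 mm²; the r=11.5 cylinder at (-3, 12.5) contributes a regular 12-gon of circumradius 11.5 (area = (12/2)·11.500²·sin(360°/12) = 396.75 mm²); Combining (union): the regions partially overlap — summed areas 667.50 mm² minus the doubly-counted overlap 84.70 mm² gives 582.80 mm² — area = 582.80 mm². So its area = 582.80 mm². Layer 79 is larger (629.70 vs 582.80 mm²).

layer 79 (z = 19.75 mm)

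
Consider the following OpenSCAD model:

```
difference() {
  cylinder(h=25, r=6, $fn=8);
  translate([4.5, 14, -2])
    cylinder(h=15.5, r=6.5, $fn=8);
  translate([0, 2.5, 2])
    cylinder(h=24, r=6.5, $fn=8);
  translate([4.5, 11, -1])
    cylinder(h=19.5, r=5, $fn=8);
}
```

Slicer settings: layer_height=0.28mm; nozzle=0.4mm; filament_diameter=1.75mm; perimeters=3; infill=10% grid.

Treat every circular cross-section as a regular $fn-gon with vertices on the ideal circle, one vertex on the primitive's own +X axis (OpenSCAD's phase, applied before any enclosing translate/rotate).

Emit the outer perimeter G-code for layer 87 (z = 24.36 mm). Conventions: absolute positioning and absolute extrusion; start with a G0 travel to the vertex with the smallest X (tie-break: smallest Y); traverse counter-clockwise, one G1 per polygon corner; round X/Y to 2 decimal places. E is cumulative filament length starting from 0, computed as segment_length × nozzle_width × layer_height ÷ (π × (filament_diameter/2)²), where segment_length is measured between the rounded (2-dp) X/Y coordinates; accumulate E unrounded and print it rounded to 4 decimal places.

At z = 24.36 mm: the cylinder: section is a regular 8-gon, circumradius r=6; the cylinder at (4.5, 14) is not intersected at this z (z outside [-2, 13.5]); the cylinder at (0, 2.5): section is a regular 8-gon, circumradius r=6.5; the cylinder at (4.5, 11) is not intersected at this z (z outside [-1, 18.5]); Taking the first minus the rest: starting from the r=6 cylinder, the r=6.5 cylinder at (0, 2.5) partially overlaps it — only the 80.40 mm² overlap (of its 119.50 mm²) is removed, clipping the outline — 1 connected region. The outline is a single polygon with 10 vertices. Extrusion per mm of travel: 0.4 × 0.28 / (π × 0.875²) = 0.046564. Accumulating E over each segment gives final E = 1.6610.

G0 X-6.00 Y0.00 Z24.36
G1 X-4.24 Y-4.24 E0.2138
G1 X0.00 Y-6.00 E0.4275
G1 X4.24 Y-4.24 E0.6413
G1 X6.00 Y0.00 E0.8551
G1 X5.73 Y0.65 E0.8878
G1 X4.60 Y-2.10 E1.0263
G1 X0.00 Y-4.00 E1.2580
G1 X-4.60 Y-2.10 E1.4898
G1 X-5.73 Y0.65 E1.6282
G1 X-6.00 Y0.00 E1.6610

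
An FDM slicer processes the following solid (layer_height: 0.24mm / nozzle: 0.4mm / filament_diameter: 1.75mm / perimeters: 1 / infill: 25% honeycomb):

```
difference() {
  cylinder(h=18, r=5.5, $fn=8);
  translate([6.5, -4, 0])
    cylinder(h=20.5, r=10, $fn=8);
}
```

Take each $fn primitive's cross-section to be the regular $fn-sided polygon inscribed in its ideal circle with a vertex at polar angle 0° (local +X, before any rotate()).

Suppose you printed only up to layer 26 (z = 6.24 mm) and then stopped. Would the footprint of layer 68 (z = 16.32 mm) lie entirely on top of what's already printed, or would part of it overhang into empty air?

Compare the two slices. At z = 6.24: the r=5.5 cylinder gives a regular 8-gon of circumradius 5.5 (constant along its height) (area = (8/2)·5.500²·sin(360°/8) = 85.56 mm²); the cylinder at (6.5, -4): section is a regular 8-gon, circumradius r=10 (area = (8/2)·10.000²·sin(360°/8) = 282.84 mm²); Taking the first minus the rest: starting from the r=5.5 cylinder (85.56 mm²), the r=10 cylinder at (6.5, -4) partially overlaps it — only the 57.05 mm² overlap (of its 282.84 mm²) is removed, clipping the outline — area = 28.51 mm². At z = 16.32: the r=5.5 cylinder gives a regular 8-gon of circumradius 5.5 (constant along its height) (area = (8/2)·5.500²·sin(360°/8) = 85.56 mm²); the r=10 cylinder at (6.5, -4) gives a regular 8-gon of circumradius 10 (constant along its height) (area = (8/2)·10.000²·sin(360°/8) = 282.84 mm²); After the difference (first − rest): starting from the r=5.5 cylinder (85.56 mm²), the r=10 cylinder at (6.5, -4) partially overlaps it — only the 57.05 mm² overlap (of its 282.84 mm²) is removed, clipping the outline — area = 28.51 mm². Checking containment: the cross-section at z = 16.32 is a subset of the cross-section at z = 6.24.

entirely on top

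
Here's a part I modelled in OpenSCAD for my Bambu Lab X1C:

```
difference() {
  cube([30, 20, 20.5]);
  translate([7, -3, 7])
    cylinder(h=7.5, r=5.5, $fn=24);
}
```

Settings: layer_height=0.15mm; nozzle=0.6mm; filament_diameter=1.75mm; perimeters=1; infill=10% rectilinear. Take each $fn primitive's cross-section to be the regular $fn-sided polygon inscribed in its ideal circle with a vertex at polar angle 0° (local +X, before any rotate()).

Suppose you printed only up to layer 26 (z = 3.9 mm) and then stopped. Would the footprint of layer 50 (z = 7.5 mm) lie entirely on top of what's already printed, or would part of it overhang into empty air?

entirely on top

Compare the two slices. At z = 3.9: the cube (footprint 30×20) is included at this height (area 600.00 mm²); the cylinder at (7, -3) does not reach this height (z outside [7, 14.5]); Subtracting the remaining from the first: none of the subtracted shapes is present at this height, so the 30×20 cube is unchanged — area = 600.00 mm². At z = 7.5: the cube (footprint 30×20) is included at this height (area 600.00 mm²); the r=5.5 cylinder at (7, -3) gives a regular 24-gon of circumradius 5.5 (constant along its height) (area = (24/2)·5.500²·sin(360°/24) = 93.95 mm²); Subtracting the remaining from the first: starting from the 30×20 cube (600.00 mm²), the r=5.5 cylinder at (7, -3) partially overlaps it — only the 15.88 mm² overlap (of its 93.95 mm²) is removed, clipping the outline — area = 584.12 mm². Checking containment: the cross-section at z = 7.5 is a subset of the cross-section at z = 3.9.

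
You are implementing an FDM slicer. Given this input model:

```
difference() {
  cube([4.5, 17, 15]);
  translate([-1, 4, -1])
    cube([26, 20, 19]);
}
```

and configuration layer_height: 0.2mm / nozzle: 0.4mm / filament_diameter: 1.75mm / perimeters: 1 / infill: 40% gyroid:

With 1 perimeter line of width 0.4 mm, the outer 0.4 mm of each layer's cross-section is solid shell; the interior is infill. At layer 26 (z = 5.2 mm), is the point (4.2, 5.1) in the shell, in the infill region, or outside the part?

outside

At z = 5.2 mm: the 4.5×17 cube contributes its full rectangle; the 26×20 cube at (-1, 4) contributes its full rectangle; Taking the first minus the rest: starting from the 4.5×17 cube, the 26×20 cube at (-1, 4) partially overlaps it — only the 58.50 mm² overlap (of its 520.00 mm²) is removed, clipping the outline — 1 connected region. Overall, the cross-section is a single solid region. The nearest boundary edge runs (0.00, 4.00)→(4.50, 4.00); distance from the point to it = 1.10 mm. The point is not inside any of the regions above, so it lies outside the cross-section (1.10 mm from the nearest boundary).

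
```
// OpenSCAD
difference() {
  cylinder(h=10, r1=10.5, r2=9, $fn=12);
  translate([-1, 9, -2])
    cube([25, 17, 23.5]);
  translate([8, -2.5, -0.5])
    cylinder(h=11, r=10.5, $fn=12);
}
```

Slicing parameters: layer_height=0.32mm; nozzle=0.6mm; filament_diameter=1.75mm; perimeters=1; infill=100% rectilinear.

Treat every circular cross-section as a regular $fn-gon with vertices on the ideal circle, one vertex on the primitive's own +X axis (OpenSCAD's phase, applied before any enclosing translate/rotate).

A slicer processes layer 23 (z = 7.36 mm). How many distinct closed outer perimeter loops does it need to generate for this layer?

1

At z = 7.36 mm: the cone: at t=0.736 of its height the radius interpolates to r₁+(r₂−r₁)t = 9.396, giving a regular 12-gon of that circumradius; the cube at (-1, 9) (footprint 25×17) is included at this height; the cylinder at (8, -2.5): section is a regular 12-gon, circumradius r=10.5; After the difference (first − rest): starting from the cone, the 25×17 cube at (-1, 9) partially overlaps it — only the 0.55 mm² overlap (of its 425.00 mm²) is removed, clipping the outline; the r=10.5 cylinder at (8, -2.5) partially overlaps it — only the 138.47 mm² overlap (of its 330.75 mm²) is removed, clipping the outline — 1 connected region. The result has 1 disconnected region.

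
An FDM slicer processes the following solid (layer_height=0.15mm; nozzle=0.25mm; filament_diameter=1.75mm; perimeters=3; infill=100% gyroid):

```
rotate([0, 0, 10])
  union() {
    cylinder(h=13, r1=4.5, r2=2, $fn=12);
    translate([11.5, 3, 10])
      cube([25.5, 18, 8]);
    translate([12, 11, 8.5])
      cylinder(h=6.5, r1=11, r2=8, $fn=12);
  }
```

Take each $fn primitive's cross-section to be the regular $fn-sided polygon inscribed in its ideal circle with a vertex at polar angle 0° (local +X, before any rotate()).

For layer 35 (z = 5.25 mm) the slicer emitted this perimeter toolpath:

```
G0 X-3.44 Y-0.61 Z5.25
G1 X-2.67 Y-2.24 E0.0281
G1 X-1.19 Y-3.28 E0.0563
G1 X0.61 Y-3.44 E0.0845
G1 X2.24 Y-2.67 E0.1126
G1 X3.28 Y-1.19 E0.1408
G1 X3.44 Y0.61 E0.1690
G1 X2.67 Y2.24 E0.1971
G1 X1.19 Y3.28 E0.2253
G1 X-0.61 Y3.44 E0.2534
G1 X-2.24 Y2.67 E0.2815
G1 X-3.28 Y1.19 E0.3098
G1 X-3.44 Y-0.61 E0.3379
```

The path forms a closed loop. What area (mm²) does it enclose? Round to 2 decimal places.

36.53 mm²

Apply the shoelace formula to the sequence of (X, Y) vertices; enclosed area = 36.53 mm².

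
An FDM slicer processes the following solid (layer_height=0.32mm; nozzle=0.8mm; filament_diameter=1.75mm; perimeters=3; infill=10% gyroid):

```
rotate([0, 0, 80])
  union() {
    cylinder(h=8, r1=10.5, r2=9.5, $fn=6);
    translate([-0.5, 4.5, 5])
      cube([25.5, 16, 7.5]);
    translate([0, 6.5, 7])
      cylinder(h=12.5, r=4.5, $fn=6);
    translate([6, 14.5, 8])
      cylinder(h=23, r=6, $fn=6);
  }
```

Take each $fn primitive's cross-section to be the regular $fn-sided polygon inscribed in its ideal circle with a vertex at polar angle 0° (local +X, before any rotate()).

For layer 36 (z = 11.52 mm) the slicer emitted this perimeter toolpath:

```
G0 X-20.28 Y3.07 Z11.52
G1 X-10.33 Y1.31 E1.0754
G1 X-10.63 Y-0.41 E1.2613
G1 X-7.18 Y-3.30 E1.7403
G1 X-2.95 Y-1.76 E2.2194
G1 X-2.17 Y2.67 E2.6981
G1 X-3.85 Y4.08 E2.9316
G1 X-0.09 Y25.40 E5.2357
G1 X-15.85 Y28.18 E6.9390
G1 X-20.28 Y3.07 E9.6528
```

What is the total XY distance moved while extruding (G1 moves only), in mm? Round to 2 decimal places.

Sum the Euclidean lengths of each G1 segment: total = 90.69 mm.

90.69 mm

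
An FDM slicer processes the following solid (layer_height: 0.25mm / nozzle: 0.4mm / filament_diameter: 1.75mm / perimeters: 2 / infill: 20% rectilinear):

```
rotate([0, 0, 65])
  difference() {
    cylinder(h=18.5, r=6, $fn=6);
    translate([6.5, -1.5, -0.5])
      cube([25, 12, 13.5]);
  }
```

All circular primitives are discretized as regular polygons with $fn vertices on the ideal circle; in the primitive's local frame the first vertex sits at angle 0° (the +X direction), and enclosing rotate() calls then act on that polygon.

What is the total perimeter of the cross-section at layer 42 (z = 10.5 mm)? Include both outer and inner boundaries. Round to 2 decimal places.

36.00 mm

At z = 10.5 mm: the r=6 cylinder contributes a regular 6-gon of circumradius 6 (perimeter = 2·6·6.000·sin(180°/6) = 36.00 mm); the 25×12 cube at (6.5, -1.5) contributes its full rectangle (perimeter 74.00 mm); After the difference (first − rest): starting from the r=6 cylinder, the 25×12 cube at (6.5, -1.5) misses the remaining region (no effect) — boundary = 36.00 mm; (whole slice rotated 65° about Z — lengths, areas and connectivity unchanged). Overall, the cross-section is a single solid region. Total boundary length (outer) = 36.00 mm.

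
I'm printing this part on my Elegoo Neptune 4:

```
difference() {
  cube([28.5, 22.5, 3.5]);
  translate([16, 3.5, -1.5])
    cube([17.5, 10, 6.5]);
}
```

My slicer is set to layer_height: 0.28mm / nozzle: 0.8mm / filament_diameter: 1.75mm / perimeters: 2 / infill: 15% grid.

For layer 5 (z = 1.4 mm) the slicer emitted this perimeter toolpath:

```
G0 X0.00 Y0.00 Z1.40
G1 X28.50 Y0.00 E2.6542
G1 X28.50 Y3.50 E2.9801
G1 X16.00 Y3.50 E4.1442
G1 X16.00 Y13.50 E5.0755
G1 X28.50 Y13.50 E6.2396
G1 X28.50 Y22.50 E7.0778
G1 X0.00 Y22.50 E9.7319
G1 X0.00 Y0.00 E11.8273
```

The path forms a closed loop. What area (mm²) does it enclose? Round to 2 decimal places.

516.25 mm²

Apply the shoelace formula to the sequence of (X, Y) vertices; enclosed area = 516.25 mm².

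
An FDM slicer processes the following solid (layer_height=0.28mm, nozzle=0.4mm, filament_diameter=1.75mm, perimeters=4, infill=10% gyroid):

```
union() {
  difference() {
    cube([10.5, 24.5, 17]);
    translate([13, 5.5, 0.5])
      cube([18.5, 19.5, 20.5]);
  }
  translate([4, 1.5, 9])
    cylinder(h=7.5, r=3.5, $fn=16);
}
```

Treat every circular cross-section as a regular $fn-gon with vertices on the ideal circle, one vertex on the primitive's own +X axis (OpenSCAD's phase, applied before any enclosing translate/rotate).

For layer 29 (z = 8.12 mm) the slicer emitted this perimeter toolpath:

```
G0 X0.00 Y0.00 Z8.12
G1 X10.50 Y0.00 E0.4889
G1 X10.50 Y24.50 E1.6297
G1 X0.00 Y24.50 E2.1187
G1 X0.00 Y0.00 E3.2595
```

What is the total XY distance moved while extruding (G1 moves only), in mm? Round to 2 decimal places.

70.00 mm

Sum the Euclidean lengths of each G1 segment: total = 70.00 mm.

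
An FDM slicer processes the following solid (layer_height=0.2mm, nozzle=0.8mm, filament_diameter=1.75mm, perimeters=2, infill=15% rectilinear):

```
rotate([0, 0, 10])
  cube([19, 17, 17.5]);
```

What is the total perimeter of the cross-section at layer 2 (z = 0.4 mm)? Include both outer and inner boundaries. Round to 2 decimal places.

At z = 0.4 mm: the cube is present — its section is the full 19×17 rectangle (perimeter 72.00 mm); (whole slice rotated 10° about Z — lengths, areas and connectivity unchanged). Overall, the cross-section is a single solid region. Total boundary length (outer) = 72.00 mm.

72.00 mm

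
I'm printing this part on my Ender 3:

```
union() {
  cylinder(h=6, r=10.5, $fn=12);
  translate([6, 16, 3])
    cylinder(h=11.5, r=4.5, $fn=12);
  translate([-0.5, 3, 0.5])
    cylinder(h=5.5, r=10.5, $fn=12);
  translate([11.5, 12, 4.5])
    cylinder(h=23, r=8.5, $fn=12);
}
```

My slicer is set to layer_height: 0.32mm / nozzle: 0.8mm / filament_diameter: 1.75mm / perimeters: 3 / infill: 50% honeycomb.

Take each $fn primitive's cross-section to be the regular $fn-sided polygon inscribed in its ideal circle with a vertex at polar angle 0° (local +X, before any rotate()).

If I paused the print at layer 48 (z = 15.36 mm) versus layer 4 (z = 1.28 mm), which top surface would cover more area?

layer 4 (z = 1.28 mm)

Layer 48 (z = 15.36): the cylinder does not reach this height (z outside [0, 6]); the cylinder at (6, 16) does not reach this height (z outside [3, 14.5]); the cylinder at (-0.5, 3) is absent (z outside [0.5, 6]); the cylinder at (11.5, 12): section is a regular 12-gon, circumradius r=8.5 (area = (12/2)·8.500²·sin(360°/12) = 216.75 mm²); Taking the union: only the r=8.5 cylinder at (11.5, 12) is present, so the union is just that shape — area = 216.75 mm². So its area = 216.75 mm². Layer 4 (z = 1.28): the cylinder: section is a regular 12-gon, circumradius r=10.5 (area = (12/2)·10.500²·sin(360°/12) = 330.75 mm²); the cylinder at (6, 16) is not intersected at this z (z outside [3, 14.5]); the r=10.5 cylinder at (-0.5, 3) contributes a regular 12-gon of circumradius 10.5 (area = (12/2)·10.500²·sin(360°/12) = 330.75 mm²); the cylinder at (11.5, 12) is not intersected at this z (z outside [4.5, 27.5]); Combining (union): the regions partially overlap — summed areas 661.50 mm² minus the doubly-counted overlap 268.49 mm² gives 393.01 mm² — area = 393.01 mm². So its area = 393.01 mm². Layer 4 is larger (393.01 vs 216.75 mm²).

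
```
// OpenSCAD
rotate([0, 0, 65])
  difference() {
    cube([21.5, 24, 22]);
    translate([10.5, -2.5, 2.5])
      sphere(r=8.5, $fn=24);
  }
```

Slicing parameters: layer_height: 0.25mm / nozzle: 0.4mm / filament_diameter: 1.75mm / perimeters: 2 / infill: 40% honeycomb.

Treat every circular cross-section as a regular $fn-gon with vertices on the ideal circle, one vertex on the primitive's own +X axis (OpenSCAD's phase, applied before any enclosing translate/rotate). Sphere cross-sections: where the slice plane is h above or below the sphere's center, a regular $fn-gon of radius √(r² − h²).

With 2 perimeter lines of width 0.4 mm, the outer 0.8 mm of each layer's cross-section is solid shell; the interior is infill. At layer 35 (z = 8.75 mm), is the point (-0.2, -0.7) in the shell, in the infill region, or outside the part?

At z = 8.75 mm: the 21.5×24 cube contributes its full rectangle; the r=8.5 sphere at (10.5, -2.5) slices to a regular 24-gon of circumradius 5.761 (√(r²−h²) with h=6.25 from center); Taking the first minus the rest: starting from the 21.5×24 cube, the r=8.5 sphere at (10.5, -2.5) partially overlaps it — only the 23.84 mm² overlap (of its 103.07 mm²) is removed, clipping the outline — 1 connected region; (whole slice rotated 65° about Z — lengths, areas and connectivity unchanged). Overall, the cross-section is a single solid region. Undo the 65° rotation: the query point maps to (-0.719, -0.115) in the un-rotated model frame. The nearest boundary edge runs (0.00, 0.00)→(0.00, 24.00); distance from the point to it = 0.73 mm. The point is not inside any of the regions above, so it lies outside the cross-section (0.73 mm from the nearest boundary).

outside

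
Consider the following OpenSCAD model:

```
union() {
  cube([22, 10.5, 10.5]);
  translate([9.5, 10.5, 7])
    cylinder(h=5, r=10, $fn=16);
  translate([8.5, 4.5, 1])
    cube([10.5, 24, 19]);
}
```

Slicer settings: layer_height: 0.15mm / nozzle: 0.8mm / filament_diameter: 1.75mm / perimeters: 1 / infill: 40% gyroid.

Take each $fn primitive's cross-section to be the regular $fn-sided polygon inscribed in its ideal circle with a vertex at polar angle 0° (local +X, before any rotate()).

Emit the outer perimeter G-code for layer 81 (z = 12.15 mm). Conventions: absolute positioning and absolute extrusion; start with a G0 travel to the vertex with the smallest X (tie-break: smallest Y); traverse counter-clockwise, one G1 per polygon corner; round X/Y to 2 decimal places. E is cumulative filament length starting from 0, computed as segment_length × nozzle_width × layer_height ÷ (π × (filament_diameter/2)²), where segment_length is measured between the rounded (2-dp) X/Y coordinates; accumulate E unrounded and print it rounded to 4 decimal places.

G0 X8.50 Y4.50 Z12.15
G1 X19.00 Y4.50 E0.5238
G1 X19.00 Y28.50 E1.7212
G1 X8.50 Y28.50 E2.2451
G1 X8.50 Y4.50 E3.4424

At z = 12.15 mm: the cube does not reach this height (z outside [0, 10.5]); the cylinder at (9.5, 10.5) does not reach this height (z outside [7, 12]); the 10.5×24 cube at (8.5, 4.5) contributes its full rectangle; Merging all regions: only the 10.5×24 cube at (8.5, 4.5) is present, so the union is just that shape — 1 connected region. The outline is a single polygon with 4 vertices. Extrusion per mm of travel: 0.8 × 0.15 / (π × 0.875²) = 0.049890. Accumulating E over each segment gives final E = 3.4424.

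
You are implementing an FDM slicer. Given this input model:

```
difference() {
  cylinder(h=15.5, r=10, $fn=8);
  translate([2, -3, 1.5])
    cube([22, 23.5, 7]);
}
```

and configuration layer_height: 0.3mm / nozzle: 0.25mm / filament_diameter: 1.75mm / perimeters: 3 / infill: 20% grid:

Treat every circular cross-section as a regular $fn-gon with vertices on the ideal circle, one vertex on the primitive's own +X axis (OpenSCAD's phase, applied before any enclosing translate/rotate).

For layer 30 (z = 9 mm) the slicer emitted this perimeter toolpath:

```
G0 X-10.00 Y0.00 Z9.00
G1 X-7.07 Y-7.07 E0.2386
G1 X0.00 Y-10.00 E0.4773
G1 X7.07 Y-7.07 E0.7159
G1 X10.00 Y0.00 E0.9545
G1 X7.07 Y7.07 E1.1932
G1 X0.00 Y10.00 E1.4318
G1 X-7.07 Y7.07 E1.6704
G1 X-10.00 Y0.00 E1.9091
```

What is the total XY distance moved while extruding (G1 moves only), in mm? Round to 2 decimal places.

Sum the Euclidean lengths of each G1 segment: total = 61.22 mm.

61.22 mm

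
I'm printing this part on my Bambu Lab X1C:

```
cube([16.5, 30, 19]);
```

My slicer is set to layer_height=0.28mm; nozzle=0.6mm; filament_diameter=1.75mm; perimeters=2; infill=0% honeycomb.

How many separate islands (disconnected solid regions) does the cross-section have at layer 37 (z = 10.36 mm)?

At z = 10.36 mm: the 16.5×30 cube contributes its full rectangle. Overall, the cross-section is a single solid region. Island count = 1.

1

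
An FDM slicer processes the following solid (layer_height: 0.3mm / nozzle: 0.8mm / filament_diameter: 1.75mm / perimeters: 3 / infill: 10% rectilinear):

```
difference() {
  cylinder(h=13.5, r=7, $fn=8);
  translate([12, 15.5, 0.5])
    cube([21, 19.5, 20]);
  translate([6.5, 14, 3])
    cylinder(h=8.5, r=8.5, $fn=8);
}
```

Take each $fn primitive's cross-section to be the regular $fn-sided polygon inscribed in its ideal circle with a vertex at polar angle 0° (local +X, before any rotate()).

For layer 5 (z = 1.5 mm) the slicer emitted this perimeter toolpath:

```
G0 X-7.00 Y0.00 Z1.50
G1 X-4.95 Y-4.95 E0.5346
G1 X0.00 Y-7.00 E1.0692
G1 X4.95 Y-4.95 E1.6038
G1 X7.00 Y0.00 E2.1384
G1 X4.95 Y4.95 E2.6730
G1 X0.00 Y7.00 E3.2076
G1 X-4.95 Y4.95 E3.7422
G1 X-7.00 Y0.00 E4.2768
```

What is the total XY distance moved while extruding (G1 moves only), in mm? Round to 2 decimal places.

42.86 mm

Sum the Euclidean lengths of each G1 segment: total = 42.86 mm.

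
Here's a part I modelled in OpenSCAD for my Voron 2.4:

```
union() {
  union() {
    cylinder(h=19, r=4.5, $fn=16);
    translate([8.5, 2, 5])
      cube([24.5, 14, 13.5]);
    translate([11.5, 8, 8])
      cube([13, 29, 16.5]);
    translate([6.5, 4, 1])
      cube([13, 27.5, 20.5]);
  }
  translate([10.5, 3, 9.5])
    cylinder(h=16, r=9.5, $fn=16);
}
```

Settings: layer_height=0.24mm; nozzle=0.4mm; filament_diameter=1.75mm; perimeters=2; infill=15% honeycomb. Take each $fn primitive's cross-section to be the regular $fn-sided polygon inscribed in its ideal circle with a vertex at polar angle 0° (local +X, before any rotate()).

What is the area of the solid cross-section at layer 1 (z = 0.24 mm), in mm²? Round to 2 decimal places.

61.99 mm²

At z = 0.24 mm: the cylinder: section is a regular 16-gon, circumradius r=4.5 (area = (16/2)·4.500²·sin(360°/16) = 61.99 mm²); the cube at (8.5, 2) is not intersected at this z (z outside [5, 18.5]); the cube at (11.5, 8) is not intersected at this z (z outside [8, 24.5]); the cube at (6.5, 4) does not reach this height (z outside [1, 21.5]); Combining (union): only the r=4.5 cylinder is present, so the union is just that shape — area = 61.99 mm²; the cylinder at (10.5, 3) is not intersected at this z (z outside [9.5, 25.5]); Taking the union: only the result so far is present, so the union is just that shape — area = 61.99 mm². Overall, the cross-section is a single solid region. Net area = 61.99 mm².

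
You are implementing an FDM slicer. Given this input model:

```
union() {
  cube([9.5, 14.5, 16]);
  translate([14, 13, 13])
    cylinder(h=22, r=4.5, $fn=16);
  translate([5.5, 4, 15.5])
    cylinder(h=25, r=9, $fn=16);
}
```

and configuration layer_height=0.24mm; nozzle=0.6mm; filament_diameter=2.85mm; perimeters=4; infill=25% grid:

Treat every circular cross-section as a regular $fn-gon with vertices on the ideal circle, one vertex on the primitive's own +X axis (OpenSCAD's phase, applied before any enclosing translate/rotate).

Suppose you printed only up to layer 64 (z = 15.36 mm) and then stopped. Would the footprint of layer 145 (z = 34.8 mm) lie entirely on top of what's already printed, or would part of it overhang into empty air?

Compare the two slices. At z = 15.36: the cube (footprint 9.5×14.5) is included at this height (area 137.75 mm²); the r=4.5 cylinder at (14, 13) gives a regular 16-gon of circumradius 4.5 (constant along its height) (area = (16/2)·4.500²·sin(360°/16) = 61.99 mm²); the cylinder at (5.5, 4) is absent (z outside [15.5, 40.5]); Combining (union): the 2 present regions are separate (no shared area or edge), so areas and boundary lengths simply add and each stays a separate island — area = 199.74 mm². At z = 34.8: the cube is not intersected at this z (z outside [0, 16]); the cylinder at (14, 13): section is a regular 16-gon, circumradius r=4.5 (area = (16/2)·4.500²·sin(360°/16) = 61.99 mm²); the r=9 cylinder at (5.5, 4) gives a regular 16-gon of circumradius 9 (constant along its height) (area = (16/2)·9.000²·sin(360°/16) = 247.98 mm²); Merging all regions: the regions partially overlap — summed areas 309.97 mm² minus the doubly-counted overlap 2.90 mm² gives 307.07 mm² — area = 307.07 mm². Checking containment: at z = 34.8 the cross-section extends beyond the z = 15.36 cross-section by about 127.24 mm².

part overhangs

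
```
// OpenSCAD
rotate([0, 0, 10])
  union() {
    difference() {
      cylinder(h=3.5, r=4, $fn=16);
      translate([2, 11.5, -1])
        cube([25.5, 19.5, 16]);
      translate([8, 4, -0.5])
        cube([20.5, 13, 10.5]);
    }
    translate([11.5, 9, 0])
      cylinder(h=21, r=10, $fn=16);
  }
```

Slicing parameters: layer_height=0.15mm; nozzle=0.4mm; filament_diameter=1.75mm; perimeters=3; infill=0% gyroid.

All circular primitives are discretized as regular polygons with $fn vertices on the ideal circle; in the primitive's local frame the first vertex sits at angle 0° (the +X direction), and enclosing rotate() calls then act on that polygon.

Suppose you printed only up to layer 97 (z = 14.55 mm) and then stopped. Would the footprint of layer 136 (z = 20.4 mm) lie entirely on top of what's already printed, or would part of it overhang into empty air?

entirely on top

Compare the two slices. At z = 14.55: the cylinder is absent (z outside [0, 3.5]); the cube at (2, 11.5) is present — its section is the full 25.5×19.5 rectangle (area 497.25 mm²); the cube at (8, 4) is not intersected at this z (z outside [-0.5, 10]); After the difference (first − rest): the first operand is absent here, so nothing remains; the cylinder at (11.5, 9): section is a regular 16-gon, circumradius r=10 (area = (16/2)·10.000²·sin(360°/16) = 306.15 mm²); Merging all regions: only the r=10 cylinder at (11.5, 9) is present, so the union is just that shape — area = 306.15 mm²; (whole slice rotated 10° about Z — lengths, areas and connectivity unchanged). At z = 20.4: the cylinder is not intersected at this z (z outside [0, 3.5]); the cube at (2, 11.5) is absent (z outside [-1, 15]); the cube at (8, 4) is absent (z outside [-0.5, 10]); Subtracting the remaining from the first: the first operand is absent here, so nothing remains; the r=10 cylinder at (11.5, 9) gives a regular 16-gon of circumradius 10 (constant along its height) (area = (16/2)·10.000²·sin(360°/16) = 306.15 mm²); Merging all regions: only the r=10 cylinder at (11.5, 9) is present, so the union is just that shape — area = 306.15 mm²; (whole slice rotated 10° about Z — lengths, areas and connectivity unchanged). Checking containment: the cross-section at z = 20.4 is a subset of the cross-section at z = 14.55.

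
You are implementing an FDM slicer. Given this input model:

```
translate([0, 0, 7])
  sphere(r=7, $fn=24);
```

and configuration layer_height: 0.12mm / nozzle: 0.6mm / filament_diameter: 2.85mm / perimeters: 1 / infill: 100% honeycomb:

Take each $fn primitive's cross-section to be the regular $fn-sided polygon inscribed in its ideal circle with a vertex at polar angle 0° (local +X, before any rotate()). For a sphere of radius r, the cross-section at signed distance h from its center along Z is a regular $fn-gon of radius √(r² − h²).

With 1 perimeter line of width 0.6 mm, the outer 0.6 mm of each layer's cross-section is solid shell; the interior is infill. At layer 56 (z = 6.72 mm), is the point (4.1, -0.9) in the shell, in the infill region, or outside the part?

infill

At z = 6.72 mm: the r=7 sphere slices to a regular 24-gon of circumradius 6.994 (√(r²−h²) with h=0.28 from center). Overall, the cross-section is a single solid region. The nearest boundary edge runs (6.76, -1.81)→(6.99, 0.00); distance from the point to it = 2.75 mm. The point is inside the cross-section and 2.75 mm from the nearest boundary — more than the 0.6 mm shell width (1 × 0.6), so it's in the infill interior.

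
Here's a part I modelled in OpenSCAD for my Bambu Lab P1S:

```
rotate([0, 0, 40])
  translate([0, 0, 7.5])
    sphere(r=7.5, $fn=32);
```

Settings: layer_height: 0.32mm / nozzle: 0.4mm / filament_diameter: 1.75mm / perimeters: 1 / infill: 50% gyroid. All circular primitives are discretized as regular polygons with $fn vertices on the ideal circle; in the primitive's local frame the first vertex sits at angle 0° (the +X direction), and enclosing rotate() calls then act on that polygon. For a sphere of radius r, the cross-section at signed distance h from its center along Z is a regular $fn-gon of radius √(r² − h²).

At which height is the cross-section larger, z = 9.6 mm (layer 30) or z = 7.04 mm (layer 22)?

layer 22 (z = 7.04 mm)

Layer 30 (z = 9.6): the r=7.5 sphere contributes a regular 32-gon of circumradius √(7.5²−2.1²) = 7.200 (area = (32/2)·7.200²·sin(360°/32) = 161.82 mm²); (rotated 40° about Z; rotation is an isometry so areas/perimeters/island counts are preserved). So its area = 161.82 mm². Layer 22 (z = 7.04): the sphere: section is a regular 32-gon, circumradius = √(r²−h²) = √(7.5²−0.46²) = 7.486 (area = (32/2)·7.486²·sin(360°/32) = 174.92 mm²); (whole slice rotated 40° about Z — lengths, areas and connectivity unchanged). So its area = 174.92 mm². Layer 22 is larger (174.92 vs 161.82 mm²).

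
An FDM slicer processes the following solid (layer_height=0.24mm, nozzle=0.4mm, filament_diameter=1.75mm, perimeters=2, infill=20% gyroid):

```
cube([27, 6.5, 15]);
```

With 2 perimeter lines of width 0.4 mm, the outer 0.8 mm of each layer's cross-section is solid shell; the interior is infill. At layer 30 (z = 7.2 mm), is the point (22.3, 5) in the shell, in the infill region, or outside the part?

infill

At z = 7.2 mm: the cube (footprint 27×6.5) is included at this height. Overall, the cross-section is a single solid region. The nearest boundary edge runs (27.00, 6.50)→(0.00, 6.50); distance from the point to it = 1.50 mm. The point is inside the cross-section and 1.50 mm from the nearest boundary — more than the 0.8 mm shell width (2 × 0.4), so it's in the infill interior.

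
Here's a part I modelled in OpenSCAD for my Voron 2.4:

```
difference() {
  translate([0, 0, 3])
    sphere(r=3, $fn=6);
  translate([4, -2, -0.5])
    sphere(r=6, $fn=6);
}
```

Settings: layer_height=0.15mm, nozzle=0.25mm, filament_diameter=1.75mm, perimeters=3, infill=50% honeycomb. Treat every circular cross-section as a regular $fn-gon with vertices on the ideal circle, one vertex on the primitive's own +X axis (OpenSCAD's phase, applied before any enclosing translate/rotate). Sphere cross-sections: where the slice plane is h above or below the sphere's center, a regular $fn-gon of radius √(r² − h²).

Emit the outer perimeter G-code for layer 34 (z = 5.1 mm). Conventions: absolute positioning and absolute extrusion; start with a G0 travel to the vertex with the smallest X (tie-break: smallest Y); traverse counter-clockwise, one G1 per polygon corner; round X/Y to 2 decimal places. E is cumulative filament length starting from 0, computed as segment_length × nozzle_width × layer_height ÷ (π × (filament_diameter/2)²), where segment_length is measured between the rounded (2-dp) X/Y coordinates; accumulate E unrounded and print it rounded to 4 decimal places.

At z = 5.1 mm: the sphere: section is a regular 6-gon, circumradius = √(r²−h²) = √(3²−2.1²) = 2.142; the sphere at (4, -2): section is a regular 6-gon, circumradius = √(r²−h²) = √(6²−5.6²) = 2.154; After the difference (first − rest): starting from the r=3 sphere, the r=6 sphere at (4, -2) misses the remaining region (no effect) — 1 connected region. The outline is a single polygon with 6 vertices. Extrusion per mm of travel: 0.25 × 0.15 / (π × 0.875²) = 0.015591. Accumulating E over each segment gives final E = 0.2005.

G0 X-2.14 Y0.00 Z5.10
G1 X-1.07 Y-1.86 E0.0335
G1 X1.07 Y-1.86 E0.0668
G1 X2.14 Y0.00 E0.1003
G1 X1.07 Y1.86 E0.1337
G1 X-1.07 Y1.86 E0.1671
G1 X-2.14 Y0.00 E0.2005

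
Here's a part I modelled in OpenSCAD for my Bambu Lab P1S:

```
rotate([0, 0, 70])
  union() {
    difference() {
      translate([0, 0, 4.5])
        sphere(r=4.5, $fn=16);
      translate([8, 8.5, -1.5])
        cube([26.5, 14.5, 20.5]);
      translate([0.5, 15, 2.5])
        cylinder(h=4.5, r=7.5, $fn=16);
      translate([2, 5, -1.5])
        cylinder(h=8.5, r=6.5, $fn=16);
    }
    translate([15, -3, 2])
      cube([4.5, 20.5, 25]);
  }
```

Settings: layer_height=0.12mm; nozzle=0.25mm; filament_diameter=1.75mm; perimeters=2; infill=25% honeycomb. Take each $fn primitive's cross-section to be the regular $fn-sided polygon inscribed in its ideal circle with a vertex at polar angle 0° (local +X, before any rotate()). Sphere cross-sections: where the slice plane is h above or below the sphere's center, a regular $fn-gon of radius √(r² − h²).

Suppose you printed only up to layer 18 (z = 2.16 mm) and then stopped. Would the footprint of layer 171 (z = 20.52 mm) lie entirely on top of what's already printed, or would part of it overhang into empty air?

entirely on top

Compare the two slices. At z = 2.16: the sphere: section is a regular 16-gon, circumradius = √(r²−h²) = √(4.5²−2.34²) = 3.844 (area = (16/2)·3.844²·sin(360°/16) = 45.23 mm²); the cube at (8, 8.5) (footprint 26.5×14.5) is included at this height (area 384.25 mm²); the cylinder at (0.5, 15) is absent (z outside [2.5, 7]); the cylinder at (2, 5): section is a regular 16-gon, circumradius r=6.5 (area = (16/2)·6.500²·sin(360°/16) = 129.35 mm²); Subtracting the remaining from the first: starting from the r=4.5 sphere (45.23 mm²), the 26.5×14.5 cube at (8, 8.5) misses the remaining region (no effect); the r=6.5 cylinder at (2, 5) partially overlaps it — only the 27.40 mm² overlap (of its 129.35 mm²) is removed, clipping the outline — area = 17.83 mm²; the cube at (15, -3) (footprint 4.5×20.5) is included at this height (area 92.25 mm²); Taking the union: the 2 present regions are separate (no shared area or edge), so areas and boundary lengths simply add and each stays a separate island — area = 110.08 mm²; (rotated 70° about Z; rotation is an isometry so areas/perimeters/island counts are preserved). At z = 20.52: the sphere is absent (|z−center|=16.020 > r=4.5); the cube at (8, 8.5) does not reach this height (z outside [-1.5, 19]); the cylinder at (0.5, 15) does not reach this height (z outside [2.5, 7]); the cylinder at (2, 5) is not intersected at this z (z outside [-1.5, 7]); After the difference (first − rest): the first operand is absent here, so nothing remains; the 4.5×20.5 cube at (15, -3) contributes its full rectangle (area 92.25 mm²); Taking the union: only the 4.5×20.5 cube at (15, -3) is present, so the union is just that shape — area = 92.25 mm²; (whole slice rotated 70° about Z — lengths, areas and connectivity unchanged). Checking containment: the cross-section at z = 20.52 is a subset of the cross-section at z = 2.16.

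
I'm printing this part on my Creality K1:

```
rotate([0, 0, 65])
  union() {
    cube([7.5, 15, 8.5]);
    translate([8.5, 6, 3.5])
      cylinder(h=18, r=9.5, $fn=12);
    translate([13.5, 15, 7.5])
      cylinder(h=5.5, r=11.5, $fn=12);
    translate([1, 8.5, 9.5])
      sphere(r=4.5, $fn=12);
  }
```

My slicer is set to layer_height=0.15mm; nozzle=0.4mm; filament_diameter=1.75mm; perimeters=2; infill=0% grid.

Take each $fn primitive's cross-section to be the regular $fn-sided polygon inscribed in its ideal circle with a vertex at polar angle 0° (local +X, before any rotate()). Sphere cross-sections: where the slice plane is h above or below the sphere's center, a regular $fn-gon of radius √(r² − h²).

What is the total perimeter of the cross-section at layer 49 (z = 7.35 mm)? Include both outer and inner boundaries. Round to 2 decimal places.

65.03 mm

At z = 7.35 mm: the cube (footprint 7.5×15) is included at this height (perimeter 45.00 mm); the cylinder at (8.5, 6): section is a regular 12-gon, circumradius r=9.5 (perimeter = 2·12·9.500·sin(180°/12) = 59.01 mm); the cylinder at (13.5, 15) does not reach this height (z outside [7.5, 13]); the r=4.5 sphere at (1, 8.5) slices to a regular 12-gon of circumradius 3.953 (√(r²−h²) with h=2.15 from center) (perimeter = 2·12·3.953·sin(180°/12) = 24.56 mm); Taking the union: the regions partially overlap (shared area 133.97 mm²), so the edge portions inside another operand are dropped and the merged outline is re-measured after clipping — boundary = 65.03 mm; (whole slice rotated 65° about Z — lengths, areas and connectivity unchanged). Overall, the cross-section is a single solid region. Total boundary length (outer) = 65.03 mm.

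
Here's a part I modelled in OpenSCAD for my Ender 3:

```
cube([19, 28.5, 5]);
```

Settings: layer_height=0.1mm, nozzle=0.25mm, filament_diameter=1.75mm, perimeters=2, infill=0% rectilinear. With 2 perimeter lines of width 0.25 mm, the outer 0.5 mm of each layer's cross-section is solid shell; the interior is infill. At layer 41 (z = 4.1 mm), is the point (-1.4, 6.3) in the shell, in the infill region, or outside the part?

outside

At z = 4.1 mm: the cube is present — its section is the full 19×28.5 rectangle. Overall, the cross-section is a single solid region. The nearest boundary edge runs (0.00, 28.50)→(0.00, 0.00); distance from the point to it = 1.40 mm. The point is not inside any of the regions above, so it lies outside the cross-section (1.40 mm from the nearest boundary).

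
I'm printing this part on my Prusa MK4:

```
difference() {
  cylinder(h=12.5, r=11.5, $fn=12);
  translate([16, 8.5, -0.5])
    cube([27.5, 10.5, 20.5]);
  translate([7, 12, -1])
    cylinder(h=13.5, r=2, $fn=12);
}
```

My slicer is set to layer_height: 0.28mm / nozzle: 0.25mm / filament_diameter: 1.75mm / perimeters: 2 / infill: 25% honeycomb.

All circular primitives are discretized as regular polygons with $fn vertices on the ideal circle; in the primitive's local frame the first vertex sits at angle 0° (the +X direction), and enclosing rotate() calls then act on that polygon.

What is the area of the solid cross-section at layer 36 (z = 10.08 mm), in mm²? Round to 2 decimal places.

396.75 mm²

At z = 10.08 mm: the cylinder: section is a regular 12-gon, circumradius r=11.5 (area = (12/2)·11.500²·sin(360°/12) = 396.75 mm²); the cube at (16, 8.5) is present — its section is the full 27.5×10.5 rectangle (area 288.75 mm²); the r=2 cylinder at (7, 12) contributes a regular 12-gon of circumradius 2 (area = (12/2)·2.000²·sin(360°/12) = 12.00 mm²); Subtracting the remaining from the first: starting from the r=11.5 cylinder (396.75 mm²), the 27.5×10.5 cube at (16, 8.5) misses the remaining region (no effect); the r=2 cylinder at (7, 12) misses the remaining region (no effect) — area = 396.75 mm². Overall, the cross-section is a single solid region. Net area = 396.75 mm².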